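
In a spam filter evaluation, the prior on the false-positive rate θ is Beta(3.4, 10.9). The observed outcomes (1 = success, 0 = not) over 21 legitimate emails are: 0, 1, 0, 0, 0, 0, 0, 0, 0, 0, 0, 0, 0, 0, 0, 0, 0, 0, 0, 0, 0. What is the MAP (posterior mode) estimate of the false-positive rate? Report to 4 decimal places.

0.1021

The Beta prior is conjugate to a Binomial/Bernoulli likelihood; the update adds successes to α and failures to β.
Posterior: Beta(α+k, β+n−k) = Beta(3.4+1, 10.9+20) = Beta(4.4, 30.9).
Mode of Beta(a,b) for a,b>1 is (a−1)/(a+b−2) = 3.4/33.3 = 0.1021.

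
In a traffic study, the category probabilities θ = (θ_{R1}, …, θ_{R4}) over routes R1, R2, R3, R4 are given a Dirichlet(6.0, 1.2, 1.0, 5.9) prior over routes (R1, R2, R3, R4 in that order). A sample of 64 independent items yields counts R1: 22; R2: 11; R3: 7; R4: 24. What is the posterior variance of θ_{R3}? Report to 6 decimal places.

The Dirichlet prior is conjugate to the Multinomial likelihood: each posterior αⱼ = prior αⱼ + observed count nⱼ.
Posterior concentration: (28.0, 12.2, 8.0, 29.9), total = 78.1.
Var[θ_j] = α_j(Σα−α_j)/((Σα)²(Σα+1)) = 8.0·70.1/(78.1²·79.1) = 0.001162.

0.001162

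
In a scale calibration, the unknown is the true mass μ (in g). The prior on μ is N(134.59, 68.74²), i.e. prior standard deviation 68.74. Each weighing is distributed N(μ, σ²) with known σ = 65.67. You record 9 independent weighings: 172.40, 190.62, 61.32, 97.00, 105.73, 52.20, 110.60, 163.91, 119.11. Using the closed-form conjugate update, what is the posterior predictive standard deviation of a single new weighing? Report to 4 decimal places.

68.9029

For Normal data with known variance σ², a Normal(μ₀, σ₀²) prior on μ is conjugate. Posterior precision = 1/σ₀² + n/σ²; posterior mean is the precision-weighted average of μ₀ and x̄.
σ₀² = 68.74² = 4725.1876, σ² = 65.67² = 4312.5489; σ² + n·σ₀² = 4312.5489 + 9·4725.1876 = 46839.2373.
Posterior precision = 1/σ₀² + n/σ² = 1/4725.1876 + 9/4312.5489 = (σ² + n·σ₀²)/(σ₀²σ²) = 46839.2373/(4725.1876·4312.5489); posterior variance σₙ² = σ₀²σ²/(σ² + n·σ₀²) = 4725.1876·4312.5489/46839.2373 = 435.054108.
Predictive variance for one new observation = σₙ² + σ² = 4725.1876·4312.5489/46839.2373 + 4312.5489 = σ²·(σ₀² + 46839.2373)/46839.2373 = 4312.5489·51564.4249/46839.2373 = 4747.603008; SD = √(4312.5489·51564.4249/46839.2373) = 68.9029.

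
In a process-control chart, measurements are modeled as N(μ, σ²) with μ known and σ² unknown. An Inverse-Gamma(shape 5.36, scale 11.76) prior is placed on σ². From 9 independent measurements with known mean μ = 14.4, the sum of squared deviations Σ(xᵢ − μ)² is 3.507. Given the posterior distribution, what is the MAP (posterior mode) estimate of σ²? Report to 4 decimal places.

1.2443

With known mean μ and an Inverse-Gamma(α, β) prior on σ², the Normal likelihood is conjugate: posterior is Inv-Gamma(α + n/2, β + Σ(xᵢ−μ)²/2).
Posterior: Inv-Gamma(5.36 + 9/2, 11.76 + 3.507/2) = Inv-Gamma(9.86, 13.5135).
Mode = β/(α+1) = 13.5135/10.86 = 1.2443.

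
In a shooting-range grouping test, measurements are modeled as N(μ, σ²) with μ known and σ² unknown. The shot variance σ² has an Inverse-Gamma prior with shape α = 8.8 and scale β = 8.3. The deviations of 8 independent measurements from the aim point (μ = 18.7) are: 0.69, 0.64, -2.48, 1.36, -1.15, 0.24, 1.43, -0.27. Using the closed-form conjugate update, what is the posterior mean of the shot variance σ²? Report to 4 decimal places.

1.2281

With known mean μ and an Inverse-Gamma(α, β) prior on σ², the Normal likelihood is conjugate: posterior is Inv-Gamma(α + n/2, β + Σ(xᵢ−μ)²/2).
Σ(xᵢ−μ)² = (0.69)² + (0.64)² + (-2.48)² + (1.36)² + (-1.15)² + (0.24)² + (1.43)² + (-0.27)² = 12.3836.
Posterior: Inv-Gamma(8.8 + 8/2, 8.3 + 12.3836/2) = Inv-Gamma(12.80, 14.49180).
E[σ²|data] = β/(α−1) = 14.49180/11.80 = 1.2281.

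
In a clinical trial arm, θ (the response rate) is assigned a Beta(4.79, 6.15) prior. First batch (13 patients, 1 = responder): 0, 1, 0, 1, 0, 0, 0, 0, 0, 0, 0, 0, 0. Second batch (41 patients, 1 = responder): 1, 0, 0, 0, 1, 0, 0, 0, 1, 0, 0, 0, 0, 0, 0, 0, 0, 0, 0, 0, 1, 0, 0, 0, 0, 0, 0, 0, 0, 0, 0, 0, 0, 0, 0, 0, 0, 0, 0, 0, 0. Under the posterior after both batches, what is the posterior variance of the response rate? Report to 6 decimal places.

0.002101

The Beta prior is conjugate to a Binomial/Bernoulli likelihood; the update adds successes to α and failures to β.
After batch 1: Beta(4.79+2, 6.15+11) = Beta(6.79, 17.15).
After batch 2: Beta(6.79+4, 17.15+37) = Beta(10.79, 54.15).
Var = αβ/((α+β)²(α+β+1)) = 10.79·54.15/(64.94²·65.94) = 0.002101.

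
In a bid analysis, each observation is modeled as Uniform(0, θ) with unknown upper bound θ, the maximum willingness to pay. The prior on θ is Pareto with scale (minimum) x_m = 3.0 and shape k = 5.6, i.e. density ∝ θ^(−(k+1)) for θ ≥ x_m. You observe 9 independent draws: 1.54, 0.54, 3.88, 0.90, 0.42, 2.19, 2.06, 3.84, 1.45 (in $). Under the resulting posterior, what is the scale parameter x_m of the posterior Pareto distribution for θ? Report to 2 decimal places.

3.88

A Pareto(scale x_m, shape k) prior on the upper bound θ of Uniform(0, θ) is conjugate: posterior is Pareto(max(x_m, max xᵢ), k + n).
Sample maximum = 3.88; prior scale x_m = 3.0 → posterior scale = max = 3.88.
Posterior shape = 5.6 + 9 = 14.6.
Posterior scale x_m = 3.88.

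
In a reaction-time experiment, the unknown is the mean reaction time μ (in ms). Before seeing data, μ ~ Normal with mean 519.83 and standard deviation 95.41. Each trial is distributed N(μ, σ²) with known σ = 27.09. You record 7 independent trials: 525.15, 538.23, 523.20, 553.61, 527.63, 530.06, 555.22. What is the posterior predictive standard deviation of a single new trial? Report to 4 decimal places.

For Normal data with known variance σ², a Normal(μ₀, σ₀²) prior on μ is conjugate. Posterior precision = 1/σ₀² + n/σ²; posterior mean is the precision-weighted average of μ₀ and x̄.
σ₀² = 95.41² = 9103.0681, σ² = 27.09² = 733.8681; σ² + n·σ₀² = 733.8681 + 7·9103.0681 = 64455.3448.
Posterior precision = 1/σ₀² + n/σ² = 1/9103.0681 + 7/733.8681 = (σ² + n·σ₀²)/(σ₀²σ²) = 64455.3448/(9103.0681·733.8681); posterior variance σₙ² = σ₀²σ²/(σ² + n·σ₀²) = 9103.0681·733.8681/64455.3448 = 103.644644.
Predictive variance for one new observation = σₙ² + σ² = 9103.0681·733.8681/64455.3448 + 733.8681 = σ²·(σ₀² + 64455.3448)/64455.3448 = 733.8681·73558.4129/64455.3448 = 837.512744; SD = √(733.8681·73558.4129/64455.3448) = 28.9398.

28.9398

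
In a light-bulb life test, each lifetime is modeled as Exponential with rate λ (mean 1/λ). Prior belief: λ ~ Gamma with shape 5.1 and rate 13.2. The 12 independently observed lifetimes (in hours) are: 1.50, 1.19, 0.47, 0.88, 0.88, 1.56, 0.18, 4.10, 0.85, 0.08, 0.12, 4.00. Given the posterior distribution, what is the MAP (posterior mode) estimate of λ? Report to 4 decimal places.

With a Gamma(shape α, rate β) prior on the exponential rate λ, the posterior after n observations with total T = Σxᵢ is Gamma(α+n, β+T).
Sum of observations T = 15.81 hours; n = 12.
Posterior: Gamma(5.1+12, 13.2+15.81) = Gamma(17.1, 29.01).
Mode = (α−1)/β = 0.5550.

0.5550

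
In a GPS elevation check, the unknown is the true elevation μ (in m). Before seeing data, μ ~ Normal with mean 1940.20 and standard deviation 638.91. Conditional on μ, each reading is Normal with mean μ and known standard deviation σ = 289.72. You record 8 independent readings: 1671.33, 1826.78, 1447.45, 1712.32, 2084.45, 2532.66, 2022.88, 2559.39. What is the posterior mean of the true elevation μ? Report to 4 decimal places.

1981.1061

For Normal data with known variance σ², a Normal(μ₀, σ₀²) prior on μ is conjugate. Posterior precision = 1/σ₀² + n/σ²; posterior mean is the precision-weighted average of μ₀ and x̄.
Σxᵢ = 1671.33 + 1826.78 + 1447.45 + 1712.32 + 2084.45 + 2532.66 + 2022.88 + 2559.39 = 15857.26, so n·x̄ = 15857.26.
σ₀² = 638.91² = 408205.9881, σ² = 289.72² = 83937.6784; σ² + n·σ₀² = 83937.6784 + 8·408205.9881 = 3349585.5832.
Posterior mean = (μ₀/σ₀² + n·x̄/σ²)/(1/σ₀² + n/σ²) = (σ²·μ₀ + σ₀²·n·x̄)/(σ² + n·σ₀²) = (83937.6784·1940.20 + 408205.9881·15857.26)/3349585.5832 = 6635884370.490286/3349585.5832 = 1981.1061.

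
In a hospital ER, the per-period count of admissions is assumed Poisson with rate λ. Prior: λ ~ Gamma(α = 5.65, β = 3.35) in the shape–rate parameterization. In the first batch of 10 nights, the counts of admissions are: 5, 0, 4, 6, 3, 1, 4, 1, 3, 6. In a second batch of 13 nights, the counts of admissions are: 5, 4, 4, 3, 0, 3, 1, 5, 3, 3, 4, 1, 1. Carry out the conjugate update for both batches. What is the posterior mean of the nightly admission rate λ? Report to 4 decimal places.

2.8710

With a Gamma(shape α, rate β) prior, the Poisson likelihood is conjugate: the posterior is Gamma(α + ΣXᵢ, β + n).
Batch 1: sum of counts S = 33 over n = 10 nights.
After batch 1: Gamma(α+S, β+n) = Gamma(5.65+33, 3.35+10) = Gamma(38.65, 13.35).
Batch 2: sum of counts S = 37 over n = 13 nights.
After batch 2: Gamma(α+S, β+n) = Gamma(38.65+37, 13.35+13) = Gamma(75.65, 26.35).
Posterior mean = α/β = 75.65/26.35 = 2.8710.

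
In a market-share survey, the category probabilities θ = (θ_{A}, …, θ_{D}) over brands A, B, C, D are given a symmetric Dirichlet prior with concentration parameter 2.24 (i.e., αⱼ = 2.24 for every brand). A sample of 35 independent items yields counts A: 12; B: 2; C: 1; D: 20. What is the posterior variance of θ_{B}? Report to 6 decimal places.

The Dirichlet prior is conjugate to the Multinomial likelihood: each posterior αⱼ = prior αⱼ + observed count nⱼ.
Posterior concentration: (14.24, 4.24, 3.24, 22.24), total = 43.96.
Var[θ_j] = α_j(Σα−α_j)/((Σα)²(Σα+1)) = 4.24·39.72/(43.96²·44.96) = 0.001938.

0.001938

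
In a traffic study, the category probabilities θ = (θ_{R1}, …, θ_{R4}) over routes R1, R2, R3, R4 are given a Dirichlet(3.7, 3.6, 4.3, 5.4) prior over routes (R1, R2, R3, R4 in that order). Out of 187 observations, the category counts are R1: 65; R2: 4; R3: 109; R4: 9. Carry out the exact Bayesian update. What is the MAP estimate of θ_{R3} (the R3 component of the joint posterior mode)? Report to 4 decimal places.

0.5615

The Dirichlet prior is conjugate to the Multinomial likelihood: each posterior αⱼ = prior αⱼ + observed count nⱼ.
Posterior concentration: (68.7, 7.6, 113.3, 14.4), total = 204.0.
Joint mode component: (α_{R3}−1)/(Σα−K) = 112.3/200.0 = 0.5615.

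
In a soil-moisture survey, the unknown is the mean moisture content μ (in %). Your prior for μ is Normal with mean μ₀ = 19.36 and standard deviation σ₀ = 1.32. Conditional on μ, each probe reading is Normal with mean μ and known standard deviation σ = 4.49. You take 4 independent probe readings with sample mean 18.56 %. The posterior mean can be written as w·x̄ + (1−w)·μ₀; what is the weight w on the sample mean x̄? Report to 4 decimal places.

0.2569

For Normal data with known variance σ², a Normal(μ₀, σ₀²) prior on μ is conjugate. Posterior precision = 1/σ₀² + n/σ²; posterior mean is the precision-weighted average of μ₀ and x̄.
σ₀² = 1.32² = 1.7424, σ² = 4.49² = 20.1601. Prior precision 1/σ₀² = 1/1.7424; data precision n/σ² = 4/20.1601.
w = (n/σ²)/(1/σ₀² + n/σ²) = n·σ₀²/(σ² + n·σ₀²) = 4·1.7424/(20.1601 + 4·1.7424) = 6.9696/27.1297 = 0.2569.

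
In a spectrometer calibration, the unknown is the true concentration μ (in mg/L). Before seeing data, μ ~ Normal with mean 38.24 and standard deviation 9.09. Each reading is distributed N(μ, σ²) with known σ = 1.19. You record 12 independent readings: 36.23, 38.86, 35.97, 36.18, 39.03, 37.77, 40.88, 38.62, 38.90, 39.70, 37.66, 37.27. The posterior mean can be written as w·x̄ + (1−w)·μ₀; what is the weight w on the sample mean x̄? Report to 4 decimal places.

For Normal data with known variance σ², a Normal(μ₀, σ₀²) prior on μ is conjugate. Posterior precision = 1/σ₀² + n/σ²; posterior mean is the precision-weighted average of μ₀ and x̄.
σ₀² = 9.09² = 82.6281, σ² = 1.19² = 1.4161. Prior precision 1/σ₀² = 1/82.6281; data precision n/σ² = 12/1.4161.
w = (n/σ²)/(1/σ₀² + n/σ²) = n·σ₀²/(σ² + n·σ₀²) = 12·82.6281/(1.4161 + 12·82.6281) = 991.5372/992.9533 = 0.9986.

0.9986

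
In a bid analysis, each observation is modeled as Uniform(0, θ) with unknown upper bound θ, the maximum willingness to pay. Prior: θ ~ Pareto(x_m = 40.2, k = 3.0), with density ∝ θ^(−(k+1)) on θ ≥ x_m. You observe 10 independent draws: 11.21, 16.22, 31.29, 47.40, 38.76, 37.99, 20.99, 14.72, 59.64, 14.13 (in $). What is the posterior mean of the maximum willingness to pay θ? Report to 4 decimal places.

A Pareto(scale x_m, shape k) prior on the upper bound θ of Uniform(0, θ) is conjugate: posterior is Pareto(max(x_m, max xᵢ), k + n).
Sample maximum = 59.64; prior scale x_m = 40.2 → posterior scale = max = 59.64.
Posterior shape = 3.0 + 10 = 13.0.
E[θ|data] = k·x_m/(k−1) = 13.0·59.64/12.0 = 64.6100.

64.6100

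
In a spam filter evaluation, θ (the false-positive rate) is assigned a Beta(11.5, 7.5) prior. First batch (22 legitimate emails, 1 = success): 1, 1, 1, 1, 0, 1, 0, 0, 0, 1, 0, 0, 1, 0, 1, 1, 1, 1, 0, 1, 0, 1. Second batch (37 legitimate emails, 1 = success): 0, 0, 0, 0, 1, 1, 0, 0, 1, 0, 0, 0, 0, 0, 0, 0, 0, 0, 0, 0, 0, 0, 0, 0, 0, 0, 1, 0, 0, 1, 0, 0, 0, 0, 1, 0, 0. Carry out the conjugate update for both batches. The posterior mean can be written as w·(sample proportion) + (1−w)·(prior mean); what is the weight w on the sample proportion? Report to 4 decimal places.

The Beta prior is conjugate to a Binomial/Bernoulli likelihood; the update adds successes to α and failures to β.
Total number of legitimate emails: n = 22 + 37 = 59.
Posterior mean = (α₀+k)/(α₀+β₀+n) = [n/(α₀+β₀+n)]·(k/n) + [(α₀+β₀)/(α₀+β₀+n)]·α₀/(α₀+β₀), so only n and the prior enter the weight.
The weight on the data is w = n/(α₀+β₀+n) = 59/(11.5+7.5+59) = 59/78.0 = 0.7564.

0.7564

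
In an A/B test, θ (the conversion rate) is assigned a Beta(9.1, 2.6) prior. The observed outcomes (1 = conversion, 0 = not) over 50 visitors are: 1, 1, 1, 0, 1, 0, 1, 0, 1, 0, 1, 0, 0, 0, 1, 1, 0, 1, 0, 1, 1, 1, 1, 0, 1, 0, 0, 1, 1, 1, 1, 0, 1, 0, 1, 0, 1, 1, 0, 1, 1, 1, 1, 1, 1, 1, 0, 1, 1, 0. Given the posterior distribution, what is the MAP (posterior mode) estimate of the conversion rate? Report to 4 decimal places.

0.6717

The Beta prior is conjugate to a Binomial/Bernoulli likelihood; the update adds successes to α and failures to β.
Posterior: Beta(α+k, β+n−k) = Beta(9.1+32, 2.6+18) = Beta(41.1, 20.6).
Mode of Beta(a,b) for a,b>1 is (a−1)/(a+b−2) = 40.1/59.7 = 0.6717.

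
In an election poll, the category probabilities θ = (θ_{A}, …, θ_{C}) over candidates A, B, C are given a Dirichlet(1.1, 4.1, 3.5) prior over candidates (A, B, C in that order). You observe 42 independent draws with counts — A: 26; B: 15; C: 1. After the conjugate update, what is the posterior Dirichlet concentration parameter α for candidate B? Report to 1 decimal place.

The Dirichlet prior is conjugate to the Multinomial likelihood: each posterior αⱼ = prior αⱼ + observed count nⱼ.
Posterior concentration: (27.1, 19.1, 4.5), total = 50.7.
α_{B} = 4.1 + 15 = 19.1.

19.1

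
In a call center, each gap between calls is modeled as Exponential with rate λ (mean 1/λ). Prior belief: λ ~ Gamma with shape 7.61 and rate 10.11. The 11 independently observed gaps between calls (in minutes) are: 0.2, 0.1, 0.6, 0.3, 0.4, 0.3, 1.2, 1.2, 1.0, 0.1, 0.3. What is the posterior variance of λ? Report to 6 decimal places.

0.074453

With a Gamma(shape α, rate β) prior on the exponential rate λ, the posterior after n observations with total T = Σxᵢ is Gamma(α+n, β+T).
Sum of observations T = 5.7 minutes; n = 11.
Posterior: Gamma(7.61+11, 10.11+5.7) = Gamma(18.61, 15.81).
Var = α/β² = 0.074453.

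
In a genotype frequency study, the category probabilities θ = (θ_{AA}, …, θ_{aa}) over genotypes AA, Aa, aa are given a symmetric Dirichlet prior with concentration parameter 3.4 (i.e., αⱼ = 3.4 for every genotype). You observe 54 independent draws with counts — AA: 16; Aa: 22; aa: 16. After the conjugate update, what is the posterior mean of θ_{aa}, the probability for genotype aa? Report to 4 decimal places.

0.3022

The Dirichlet prior is conjugate to the Multinomial likelihood: each posterior αⱼ = prior αⱼ + observed count nⱼ.
Posterior concentration: (19.4, 25.4, 19.4), total = 64.2.
E[θ_{aa}|data] = α_{aa}/Σα = 19.4/64.2 = 0.3022.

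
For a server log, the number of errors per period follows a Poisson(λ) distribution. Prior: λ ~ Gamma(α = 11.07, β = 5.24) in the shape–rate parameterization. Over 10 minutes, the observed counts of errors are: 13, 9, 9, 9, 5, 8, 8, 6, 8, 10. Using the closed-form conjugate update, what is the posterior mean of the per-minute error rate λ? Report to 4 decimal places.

With a Gamma(shape α, rate β) prior, the Poisson likelihood is conjugate: the posterior is Gamma(α + ΣXᵢ, β + n).
Sum of counts S = 85 over n = 10 minutes.
Posterior: Gamma(α+S, β+n) = Gamma(11.07+85, 5.24+10) = Gamma(96.07, 15.24).
Posterior mean = α/β = 96.07/15.24 = 6.3038.

6.3038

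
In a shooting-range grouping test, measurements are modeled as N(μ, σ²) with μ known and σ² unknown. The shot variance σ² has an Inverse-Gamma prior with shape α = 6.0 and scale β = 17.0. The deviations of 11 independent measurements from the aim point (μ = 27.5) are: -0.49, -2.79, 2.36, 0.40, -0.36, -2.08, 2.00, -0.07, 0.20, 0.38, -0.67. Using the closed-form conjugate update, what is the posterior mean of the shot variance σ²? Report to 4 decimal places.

With known mean μ and an Inverse-Gamma(α, β) prior on σ², the Normal likelihood is conjugate: posterior is Inv-Gamma(α + n/2, β + Σ(xᵢ−μ)²/2).
Σ(xᵢ−μ)² = (-0.49)² + (-2.79)² + (2.36)² + (0.40)² + (-0.36)² + (-2.08)² + (2.00)² + (-0.07)² + (0.20)² + (0.38)² + (-0.67)² = 22.8480.
Posterior: Inv-Gamma(6.0 + 11/2, 17.0 + 22.8480/2) = Inv-Gamma(11.50, 28.42400).
E[σ²|data] = β/(α−1) = 28.42400/10.50 = 2.7070.

2.7070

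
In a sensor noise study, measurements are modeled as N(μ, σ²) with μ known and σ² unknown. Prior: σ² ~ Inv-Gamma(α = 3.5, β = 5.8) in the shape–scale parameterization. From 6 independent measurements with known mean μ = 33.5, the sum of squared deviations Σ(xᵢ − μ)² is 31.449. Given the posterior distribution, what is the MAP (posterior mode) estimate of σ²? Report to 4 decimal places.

2.8699

With known mean μ and an Inverse-Gamma(α, β) prior on σ², the Normal likelihood is conjugate: posterior is Inv-Gamma(α + n/2, β + Σ(xᵢ−μ)²/2).
Posterior: Inv-Gamma(3.5 + 6/2, 5.8 + 31.449/2) = Inv-Gamma(6.50, 21.5245).
Mode = β/(α+1) = 21.5245/7.50 = 2.8699.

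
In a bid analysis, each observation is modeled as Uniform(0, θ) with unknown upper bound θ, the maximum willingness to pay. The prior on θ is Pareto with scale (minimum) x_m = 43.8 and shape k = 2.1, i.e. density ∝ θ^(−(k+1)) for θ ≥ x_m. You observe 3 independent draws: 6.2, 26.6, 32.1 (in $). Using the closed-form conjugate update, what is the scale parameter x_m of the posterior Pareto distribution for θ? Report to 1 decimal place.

43.8

A Pareto(scale x_m, shape k) prior on the upper bound θ of Uniform(0, θ) is conjugate: posterior is Pareto(max(x_m, max xᵢ), k + n).
Sample maximum = 32.1; prior scale x_m = 43.8 → posterior scale = max = 43.8.
Posterior shape = 2.1 + 3 = 5.1.
Posterior scale x_m = 43.8.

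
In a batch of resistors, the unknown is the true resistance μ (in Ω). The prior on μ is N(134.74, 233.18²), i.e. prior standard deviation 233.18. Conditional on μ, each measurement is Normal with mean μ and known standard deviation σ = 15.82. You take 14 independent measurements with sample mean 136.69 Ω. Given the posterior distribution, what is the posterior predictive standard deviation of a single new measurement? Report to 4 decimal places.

16.3751

For Normal data with known variance σ², a Normal(μ₀, σ₀²) prior on μ is conjugate. Posterior precision = 1/σ₀² + n/σ²; posterior mean is the precision-weighted average of μ₀ and x̄.
σ₀² = 233.18² = 54372.9124, σ² = 15.82² = 250.2724; σ² + n·σ₀² = 250.2724 + 14·54372.9124 = 761471.046.
Posterior precision = 1/σ₀² + n/σ² = 1/54372.9124 + 14/250.2724 = (σ² + n·σ₀²)/(σ₀²σ²) = 761471.046/(54372.9124·250.2724); posterior variance σₙ² = σ₀²σ²/(σ² + n·σ₀²) = 54372.9124·250.2724/761471.046 = 17.870725.
Predictive variance for one new observation = σₙ² + σ² = 54372.9124·250.2724/761471.046 + 250.2724 = σ²·(σ₀² + 761471.046)/761471.046 = 250.2724·815843.9584/761471.046 = 268.143125; SD = √(250.2724·815843.9584/761471.046) = 16.3751.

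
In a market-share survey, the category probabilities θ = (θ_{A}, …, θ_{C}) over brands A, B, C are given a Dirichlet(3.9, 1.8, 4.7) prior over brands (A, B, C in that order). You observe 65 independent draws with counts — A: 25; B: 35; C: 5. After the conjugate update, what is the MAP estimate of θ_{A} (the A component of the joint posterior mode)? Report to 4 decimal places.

0.3854

The Dirichlet prior is conjugate to the Multinomial likelihood: each posterior αⱼ = prior αⱼ + observed count nⱼ.
Posterior concentration: (28.9, 36.8, 9.7), total = 75.4.
Joint mode component: (α_{A}−1)/(Σα−K) = 27.9/72.4 = 0.3854.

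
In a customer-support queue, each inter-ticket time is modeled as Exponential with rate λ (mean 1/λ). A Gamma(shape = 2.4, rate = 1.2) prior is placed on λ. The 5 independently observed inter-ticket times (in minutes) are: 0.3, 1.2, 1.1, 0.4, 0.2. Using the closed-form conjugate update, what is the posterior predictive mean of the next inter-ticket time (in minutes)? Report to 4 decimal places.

0.6875

With a Gamma(shape α, rate β) prior on the exponential rate λ, the posterior after n observations with total T = Σxᵢ is Gamma(α+n, β+T).
Sum of observations T = 3.2 minutes; n = 5.
Posterior: Gamma(2.4+5, 1.2+3.2) = Gamma(7.4, 4.4).
The predictive distribution for the next observation is Lomax; its mean is β/(α−1) = 4.4/6.4 = 0.6875.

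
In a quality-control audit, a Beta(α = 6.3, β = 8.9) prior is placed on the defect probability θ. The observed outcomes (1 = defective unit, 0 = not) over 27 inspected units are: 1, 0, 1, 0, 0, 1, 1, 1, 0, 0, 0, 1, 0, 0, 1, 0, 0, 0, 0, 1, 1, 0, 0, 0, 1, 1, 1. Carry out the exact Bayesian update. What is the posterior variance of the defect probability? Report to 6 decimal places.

0.005685

The Beta prior is conjugate to a Binomial/Bernoulli likelihood; the update adds successes to α and failures to β.
Posterior: Beta(α+k, β+n−k) = Beta(6.3+12, 8.9+15) = Beta(18.3, 23.9).
Var = αβ/((α+β)²(α+β+1)) = 18.3·23.9/(42.2²·43.2) = 0.005685.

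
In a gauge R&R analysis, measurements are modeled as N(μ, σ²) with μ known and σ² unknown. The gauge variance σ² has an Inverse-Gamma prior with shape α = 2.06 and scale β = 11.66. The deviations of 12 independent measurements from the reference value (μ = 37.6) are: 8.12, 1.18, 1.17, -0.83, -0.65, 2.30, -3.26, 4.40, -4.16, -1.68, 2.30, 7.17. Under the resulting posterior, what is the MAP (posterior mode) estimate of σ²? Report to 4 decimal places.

11.3262

With known mean μ and an Inverse-Gamma(α, β) prior on σ², the Normal likelihood is conjugate: posterior is Inv-Gamma(α + n/2, β + Σ(xᵢ−μ)²/2).
Σ(xᵢ−μ)² = (8.12)² + (1.18)² + (1.17)² + (-0.83)² + (-0.65)² + (2.30)² + (-3.26)² + (4.40)² + (-4.16)² + (-1.68)² + (2.30)² + (7.17)² = 181.9116.
Posterior: Inv-Gamma(2.06 + 12/2, 11.66 + 181.9116/2) = Inv-Gamma(8.06, 102.61580).
Mode = β/(α+1) = 102.61580/9.06 = 11.3262.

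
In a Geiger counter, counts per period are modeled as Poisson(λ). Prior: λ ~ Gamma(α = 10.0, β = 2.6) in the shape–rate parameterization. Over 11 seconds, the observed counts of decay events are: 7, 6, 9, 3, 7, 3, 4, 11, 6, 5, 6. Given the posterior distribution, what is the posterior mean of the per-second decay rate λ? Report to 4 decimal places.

With a Gamma(shape α, rate β) prior, the Poisson likelihood is conjugate: the posterior is Gamma(α + ΣXᵢ, β + n).
Sum of counts S = 67 over n = 11 seconds.
Posterior: Gamma(α+S, β+n) = Gamma(10.0+67, 2.6+11) = Gamma(77.0, 13.6).
Posterior mean = α/β = 77.0/13.6 = 5.6618.

5.6618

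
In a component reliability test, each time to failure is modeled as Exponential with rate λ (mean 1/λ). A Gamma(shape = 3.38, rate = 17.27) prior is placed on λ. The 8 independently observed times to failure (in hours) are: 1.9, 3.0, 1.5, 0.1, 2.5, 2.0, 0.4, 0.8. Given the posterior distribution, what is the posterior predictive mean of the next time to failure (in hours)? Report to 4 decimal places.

With a Gamma(shape α, rate β) prior on the exponential rate λ, the posterior after n observations with total T = Σxᵢ is Gamma(α+n, β+T).
Sum of observations T = 12.2 hours; n = 8.
Posterior: Gamma(3.38+8, 17.27+12.2) = Gamma(11.38, 29.47).
The predictive distribution for the next observation is Lomax; its mean is β/(α−1) = 29.47/10.38 = 2.8391.

2.8391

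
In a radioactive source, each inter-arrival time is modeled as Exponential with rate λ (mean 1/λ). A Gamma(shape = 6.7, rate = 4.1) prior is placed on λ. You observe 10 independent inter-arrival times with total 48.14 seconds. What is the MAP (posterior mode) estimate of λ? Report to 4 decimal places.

0.3005

With a Gamma(shape α, rate β) prior on the exponential rate λ, the posterior after n observations with total T = Σxᵢ is Gamma(α+n, β+T).
Posterior: Gamma(6.7+10, 4.1+48.14) = Gamma(16.7, 52.24).
Mode = (α−1)/β = 0.3005.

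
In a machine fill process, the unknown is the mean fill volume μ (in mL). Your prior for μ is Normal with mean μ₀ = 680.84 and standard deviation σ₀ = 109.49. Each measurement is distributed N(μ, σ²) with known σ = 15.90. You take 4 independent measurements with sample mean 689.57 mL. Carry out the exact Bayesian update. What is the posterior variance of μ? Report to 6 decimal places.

For Normal data with known variance σ², a Normal(μ₀, σ₀²) prior on μ is conjugate. Posterior precision = 1/σ₀² + n/σ²; posterior mean is the precision-weighted average of μ₀ and x̄.
σ₀² = 109.49² = 11988.0601, σ² = 15.90² = 252.81; σ² + n·σ₀² = 252.81 + 4·11988.0601 = 48205.0504.
Posterior precision = 1/σ₀² + n/σ² = 1/11988.0601 + 4/252.81 = (σ² + n·σ₀²)/(σ₀²σ²) = 48205.0504/(11988.0601·252.81); posterior variance σₙ² = σ₀²σ²/(σ² + n·σ₀²) = 11988.0601·252.81/48205.0504 = 62.871036.

62.871036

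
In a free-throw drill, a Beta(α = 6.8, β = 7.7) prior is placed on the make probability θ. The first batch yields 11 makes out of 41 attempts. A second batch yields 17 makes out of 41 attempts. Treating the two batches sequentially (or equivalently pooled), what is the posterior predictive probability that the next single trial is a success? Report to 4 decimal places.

0.3606

The Beta prior is conjugate to a Binomial/Bernoulli likelihood; the update adds successes to α and failures to β.
After batch 1: Beta(6.8+11, 7.7+30) = Beta(17.8, 37.7).
After batch 2: Beta(17.8+17, 37.7+24) = Beta(34.8, 61.7).
For a single future Bernoulli trial, P(success | data) = α/(α+β) = 0.3606.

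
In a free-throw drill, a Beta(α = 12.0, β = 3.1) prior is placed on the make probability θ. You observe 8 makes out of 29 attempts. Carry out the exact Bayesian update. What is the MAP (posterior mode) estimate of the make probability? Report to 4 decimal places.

0.4513

The Beta prior is conjugate to a Binomial/Bernoulli likelihood; the update adds successes to α and failures to β.
Posterior: Beta(α+k, β+n−k) = Beta(12.0+8, 3.1+21) = Beta(20.0, 24.1).
Mode of Beta(a,b) for a,b>1 is (a−1)/(a+b−2) = 19.0/42.1 = 0.4513.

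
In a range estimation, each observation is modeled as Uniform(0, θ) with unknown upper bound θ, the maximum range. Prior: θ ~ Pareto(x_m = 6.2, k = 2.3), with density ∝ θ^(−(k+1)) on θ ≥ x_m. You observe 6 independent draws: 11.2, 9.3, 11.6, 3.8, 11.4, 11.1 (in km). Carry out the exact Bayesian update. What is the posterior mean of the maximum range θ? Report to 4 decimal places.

13.1890

A Pareto(scale x_m, shape k) prior on the upper bound θ of Uniform(0, θ) is conjugate: posterior is Pareto(max(x_m, max xᵢ), k + n).
Sample maximum = 11.6; prior scale x_m = 6.2 → posterior scale = max = 11.6.
Posterior shape = 2.3 + 6 = 8.3.
E[θ|data] = k·x_m/(k−1) = 8.3·11.6/7.3 = 13.1890.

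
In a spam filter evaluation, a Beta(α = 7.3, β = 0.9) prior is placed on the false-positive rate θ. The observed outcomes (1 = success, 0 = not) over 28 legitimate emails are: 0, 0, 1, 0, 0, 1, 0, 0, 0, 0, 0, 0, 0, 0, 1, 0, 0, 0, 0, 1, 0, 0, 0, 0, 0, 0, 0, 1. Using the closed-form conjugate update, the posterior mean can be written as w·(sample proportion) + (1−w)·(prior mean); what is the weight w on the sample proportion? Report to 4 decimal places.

The Beta prior is conjugate to a Binomial/Bernoulli likelihood; the update adds successes to α and failures to β.
Posterior mean = (α₀+k)/(α₀+β₀+n) = [n/(α₀+β₀+n)]·(k/n) + [(α₀+β₀)/(α₀+β₀+n)]·α₀/(α₀+β₀), so only n and the prior enter the weight.
The weight on the data is w = n/(α₀+β₀+n) = 28/(7.3+0.9+28) = 28/36.2 = 0.7735.

0.7735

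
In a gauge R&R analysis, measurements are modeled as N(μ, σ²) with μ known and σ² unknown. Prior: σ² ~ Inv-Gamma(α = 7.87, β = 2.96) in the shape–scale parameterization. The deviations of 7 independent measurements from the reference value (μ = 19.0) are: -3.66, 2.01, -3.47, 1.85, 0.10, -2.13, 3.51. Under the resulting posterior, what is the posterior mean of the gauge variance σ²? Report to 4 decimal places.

With known mean μ and an Inverse-Gamma(α, β) prior on σ², the Normal likelihood is conjugate: posterior is Inv-Gamma(α + n/2, β + Σ(xᵢ−μ)²/2).
Σ(xᵢ−μ)² = (-3.66)² + (2.01)² + (-3.47)² + (1.85)² + (0.10)² + (-2.13)² + (3.51)² = 49.7661.
Posterior: Inv-Gamma(7.87 + 7/2, 2.96 + 49.7661/2) = Inv-Gamma(11.37, 27.84305).
E[σ²|data] = β/(α−1) = 27.84305/10.37 = 2.6850.

2.6850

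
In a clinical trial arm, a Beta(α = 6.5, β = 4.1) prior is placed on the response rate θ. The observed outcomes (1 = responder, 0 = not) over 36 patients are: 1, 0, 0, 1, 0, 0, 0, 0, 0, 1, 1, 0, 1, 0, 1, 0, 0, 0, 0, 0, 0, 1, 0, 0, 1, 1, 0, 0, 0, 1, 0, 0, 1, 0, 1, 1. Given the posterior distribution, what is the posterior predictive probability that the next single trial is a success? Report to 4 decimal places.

0.4185

The Beta prior is conjugate to a Binomial/Bernoulli likelihood; the update adds successes to α and failures to β.
Posterior: Beta(α+k, β+n−k) = Beta(6.5+13, 4.1+23) = Beta(19.5, 27.1).
For a single future Bernoulli trial, P(success | data) = α/(α+β) = 0.4185.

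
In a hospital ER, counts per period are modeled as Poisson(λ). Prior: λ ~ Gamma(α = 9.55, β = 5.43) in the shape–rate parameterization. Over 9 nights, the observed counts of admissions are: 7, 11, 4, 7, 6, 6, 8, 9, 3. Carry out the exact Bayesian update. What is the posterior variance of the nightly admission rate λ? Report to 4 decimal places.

With a Gamma(shape α, rate β) prior, the Poisson likelihood is conjugate: the posterior is Gamma(α + ΣXᵢ, β + n).
Sum of counts S = 61 over n = 9 nights.
Posterior: Gamma(α+S, β+n) = Gamma(9.55+61, 5.43+9) = Gamma(70.55, 14.43).
Var = α/β² = 70.55/14.43² = 0.3388.

0.3388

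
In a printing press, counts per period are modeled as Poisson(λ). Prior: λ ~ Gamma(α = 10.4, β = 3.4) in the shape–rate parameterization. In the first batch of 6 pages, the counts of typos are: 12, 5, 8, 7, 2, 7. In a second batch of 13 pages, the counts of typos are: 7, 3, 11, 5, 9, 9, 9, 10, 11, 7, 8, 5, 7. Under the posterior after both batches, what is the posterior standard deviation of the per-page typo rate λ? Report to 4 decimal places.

0.5511

With a Gamma(shape α, rate β) prior, the Poisson likelihood is conjugate: the posterior is Gamma(α + ΣXᵢ, β + n).
Batch 1: sum of counts S = 41 over n = 6 pages.
After batch 1: Gamma(α+S, β+n) = Gamma(10.4+41, 3.4+6) = Gamma(51.4, 9.4).
Batch 2: sum of counts S = 101 over n = 13 pages.
After batch 2: Gamma(α+S, β+n) = Gamma(51.4+101, 9.4+13) = Gamma(152.4, 22.4).
SD = √α/β = √152.4/22.4 = 0.5511.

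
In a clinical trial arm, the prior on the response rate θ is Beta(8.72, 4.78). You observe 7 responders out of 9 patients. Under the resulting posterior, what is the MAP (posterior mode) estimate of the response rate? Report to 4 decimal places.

0.7180

The Beta prior is conjugate to a Binomial/Bernoulli likelihood; the update adds successes to α and failures to β.
Posterior: Beta(α+k, β+n−k) = Beta(8.72+7, 4.78+2) = Beta(15.72, 6.78).
Mode of Beta(a,b) for a,b>1 is (a−1)/(a+b−2) = 14.72/20.50 = 0.7180.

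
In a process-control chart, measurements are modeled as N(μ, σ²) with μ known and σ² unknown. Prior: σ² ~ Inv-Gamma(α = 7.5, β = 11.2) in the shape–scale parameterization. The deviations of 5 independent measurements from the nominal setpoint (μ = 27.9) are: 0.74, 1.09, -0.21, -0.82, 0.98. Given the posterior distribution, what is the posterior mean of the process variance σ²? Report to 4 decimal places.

1.4340

With known mean μ and an Inverse-Gamma(α, β) prior on σ², the Normal likelihood is conjugate: posterior is Inv-Gamma(α + n/2, β + Σ(xᵢ−μ)²/2).
Σ(xᵢ−μ)² = (0.74)² + (1.09)² + (-0.21)² + (-0.82)² + (0.98)² = 3.4126.
Posterior: Inv-Gamma(7.5 + 5/2, 11.2 + 3.4126/2) = Inv-Gamma(10.00, 12.90630).
E[σ²|data] = β/(α−1) = 12.90630/9.00 = 1.4340.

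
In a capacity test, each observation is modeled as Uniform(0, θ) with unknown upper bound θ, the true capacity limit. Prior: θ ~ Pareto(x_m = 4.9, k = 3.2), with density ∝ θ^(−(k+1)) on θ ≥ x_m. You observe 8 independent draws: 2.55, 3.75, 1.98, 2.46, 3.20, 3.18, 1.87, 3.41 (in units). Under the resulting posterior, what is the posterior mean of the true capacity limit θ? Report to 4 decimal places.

5.3804

A Pareto(scale x_m, shape k) prior on the upper bound θ of Uniform(0, θ) is conjugate: posterior is Pareto(max(x_m, max xᵢ), k + n).
Sample maximum = 3.75; prior scale x_m = 4.9 → posterior scale = max = 4.90.
Posterior shape = 3.2 + 8 = 11.2.
E[θ|data] = k·x_m/(k−1) = 11.2·4.90/10.2 = 5.3804.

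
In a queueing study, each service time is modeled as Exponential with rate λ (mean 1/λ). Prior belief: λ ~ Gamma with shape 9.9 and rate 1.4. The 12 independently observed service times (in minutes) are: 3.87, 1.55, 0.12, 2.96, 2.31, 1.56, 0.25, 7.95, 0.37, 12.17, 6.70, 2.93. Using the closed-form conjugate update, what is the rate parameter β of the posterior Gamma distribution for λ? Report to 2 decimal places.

44.14

With a Gamma(shape α, rate β) prior on the exponential rate λ, the posterior after n observations with total T = Σxᵢ is Gamma(α+n, β+T).
Sum of observations T = 42.74 minutes; n = 12.
Posterior: Gamma(9.9+12, 1.4+42.74) = Gamma(21.9, 44.14).
Posterior β = 44.14.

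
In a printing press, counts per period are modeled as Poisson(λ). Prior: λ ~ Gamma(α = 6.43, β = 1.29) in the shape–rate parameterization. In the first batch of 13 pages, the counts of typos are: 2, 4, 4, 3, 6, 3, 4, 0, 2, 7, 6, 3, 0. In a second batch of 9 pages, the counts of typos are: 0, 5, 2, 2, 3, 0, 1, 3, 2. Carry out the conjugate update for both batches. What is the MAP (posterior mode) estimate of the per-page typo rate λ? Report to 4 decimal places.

2.8952

With a Gamma(shape α, rate β) prior, the Poisson likelihood is conjugate: the posterior is Gamma(α + ΣXᵢ, β + n).
Batch 1: sum of counts S = 44 over n = 13 pages.
After batch 1: Gamma(α+S, β+n) = Gamma(6.43+44, 1.29+13) = Gamma(50.43, 14.29).
Batch 2: sum of counts S = 18 over n = 9 pages.
After batch 2: Gamma(α+S, β+n) = Gamma(50.43+18, 14.29+9) = Gamma(68.43, 23.29).
Mode of Gamma(α,β) for α≥1 is (α−1)/β = 67.43/23.29 = 2.8952.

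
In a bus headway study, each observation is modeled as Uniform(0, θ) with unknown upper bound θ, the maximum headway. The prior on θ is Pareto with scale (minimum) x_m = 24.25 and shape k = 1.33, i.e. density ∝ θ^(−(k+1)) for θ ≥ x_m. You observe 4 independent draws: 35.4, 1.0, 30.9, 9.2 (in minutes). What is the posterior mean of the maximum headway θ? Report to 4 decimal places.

43.5755

A Pareto(scale x_m, shape k) prior on the upper bound θ of Uniform(0, θ) is conjugate: posterior is Pareto(max(x_m, max xᵢ), k + n).
Sample maximum = 35.4; prior scale x_m = 24.25 → posterior scale = max = 35.40.
Posterior shape = 1.33 + 4 = 5.33.
E[θ|data] = k·x_m/(k−1) = 5.33·35.40/4.33 = 43.5755.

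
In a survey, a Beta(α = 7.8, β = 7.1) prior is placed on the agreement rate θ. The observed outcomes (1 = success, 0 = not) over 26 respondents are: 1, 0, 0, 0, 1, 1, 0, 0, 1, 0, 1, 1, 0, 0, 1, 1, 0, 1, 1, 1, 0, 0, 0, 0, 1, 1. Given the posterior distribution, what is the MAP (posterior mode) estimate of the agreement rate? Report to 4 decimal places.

0.5090

The Beta prior is conjugate to a Binomial/Bernoulli likelihood; the update adds successes to α and failures to β.
Posterior: Beta(α+k, β+n−k) = Beta(7.8+13, 7.1+13) = Beta(20.8, 20.1).
Mode of Beta(a,b) for a,b>1 is (a−1)/(a+b−2) = 19.8/38.9 = 0.5090.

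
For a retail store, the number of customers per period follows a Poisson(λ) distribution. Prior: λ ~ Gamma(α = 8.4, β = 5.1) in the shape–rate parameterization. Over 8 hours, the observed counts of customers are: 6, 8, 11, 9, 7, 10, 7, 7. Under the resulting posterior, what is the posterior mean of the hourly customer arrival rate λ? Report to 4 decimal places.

With a Gamma(shape α, rate β) prior, the Poisson likelihood is conjugate: the posterior is Gamma(α + ΣXᵢ, β + n).
Sum of counts S = 65 over n = 8 hours.
Posterior: Gamma(α+S, β+n) = Gamma(8.4+65, 5.1+8) = Gamma(73.4, 13.1).
Posterior mean = α/β = 73.4/13.1 = 5.6031.

5.6031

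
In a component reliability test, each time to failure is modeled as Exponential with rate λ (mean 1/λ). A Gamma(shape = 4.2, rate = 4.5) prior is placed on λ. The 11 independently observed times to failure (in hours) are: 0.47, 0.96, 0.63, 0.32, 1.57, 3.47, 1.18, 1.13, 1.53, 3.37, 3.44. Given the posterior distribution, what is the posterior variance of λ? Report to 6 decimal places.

0.029839

With a Gamma(shape α, rate β) prior on the exponential rate λ, the posterior after n observations with total T = Σxᵢ is Gamma(α+n, β+T).
Sum of observations T = 18.07 hours; n = 11.
Posterior: Gamma(4.2+11, 4.5+18.07) = Gamma(15.2, 22.57).
Var = α/β² = 0.029839.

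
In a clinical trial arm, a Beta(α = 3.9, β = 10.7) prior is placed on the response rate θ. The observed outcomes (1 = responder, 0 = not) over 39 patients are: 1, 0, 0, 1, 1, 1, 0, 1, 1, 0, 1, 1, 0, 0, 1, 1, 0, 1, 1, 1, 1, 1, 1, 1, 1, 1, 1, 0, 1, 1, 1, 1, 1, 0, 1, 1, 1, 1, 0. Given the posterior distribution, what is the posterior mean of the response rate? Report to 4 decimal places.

0.6138

The Beta prior is conjugate to a Binomial/Bernoulli likelihood; the update adds successes to α and failures to β.
Posterior: Beta(α+k, β+n−k) = Beta(3.9+29, 10.7+10) = Beta(32.9, 20.7).
Posterior mean = α/(α+β) = 32.9/53.6 = 0.6138.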